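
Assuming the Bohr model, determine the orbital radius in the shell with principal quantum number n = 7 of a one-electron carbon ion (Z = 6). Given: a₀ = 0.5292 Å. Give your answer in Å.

4.322 Å

r_n = n²a₀/Z = 7² × 0.5292 / 6
    = 49 × 0.5292 / 6 = 4.322 Å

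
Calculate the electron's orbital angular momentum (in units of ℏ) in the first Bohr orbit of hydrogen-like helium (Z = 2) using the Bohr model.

L_n = nℏ, so L/ℏ = n = 1.

1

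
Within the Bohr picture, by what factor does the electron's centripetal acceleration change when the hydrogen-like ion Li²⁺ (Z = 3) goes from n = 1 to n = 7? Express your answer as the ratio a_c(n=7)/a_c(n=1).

1/2401

a_c ∝ Z^3 · n^-4; with Z fixed, a_c ∝ n^-4.
a_c(n=7)/a_c(n=1) = (7/1)^-4 = 1/2401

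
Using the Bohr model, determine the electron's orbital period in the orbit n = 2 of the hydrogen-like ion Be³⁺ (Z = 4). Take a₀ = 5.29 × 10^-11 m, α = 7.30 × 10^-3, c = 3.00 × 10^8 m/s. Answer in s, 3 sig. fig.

r = n²a₀/Z = 2²·5.29 × 10^-11/4 = 5.29 × 10^-11 m
v = Zαc/n = 4·0.00730·3.00 × 10^8/2 = 4.38 × 10^6 m/s
T = 2πr/v = 7.59 × 10^-17 s

7.59 × 10^-17 s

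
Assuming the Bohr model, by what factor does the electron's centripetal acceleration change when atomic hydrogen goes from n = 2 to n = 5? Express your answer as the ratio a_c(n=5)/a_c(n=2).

a_c ∝ Z^3 · n^-4; with Z fixed, a_c ∝ n^-4.
a_c(n=5)/a_c(n=2) = (5/2)^-4 = 16/625

16/625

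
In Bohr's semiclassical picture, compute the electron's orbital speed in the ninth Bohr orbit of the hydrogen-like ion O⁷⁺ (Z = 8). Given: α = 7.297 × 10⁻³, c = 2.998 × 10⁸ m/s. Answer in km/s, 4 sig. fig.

1945 km/s

v_n = Zαc/n = 8 × 0.007297 × 2.998 × 10⁸ / 9
    = 1945 km/s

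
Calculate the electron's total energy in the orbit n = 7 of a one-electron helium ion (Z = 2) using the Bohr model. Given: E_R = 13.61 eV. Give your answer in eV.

-1.111 eV

E_n = −E_R·Z²/n² = −13.61 × 2²/7² = -1.111 eV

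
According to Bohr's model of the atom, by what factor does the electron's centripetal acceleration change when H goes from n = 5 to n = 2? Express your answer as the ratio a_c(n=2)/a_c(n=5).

a_c ∝ Z^3 · n^-4; with Z fixed, a_c ∝ n^-4.
a_c(n=2)/a_c(n=5) = (2/5)^-4 = 625/16

625/16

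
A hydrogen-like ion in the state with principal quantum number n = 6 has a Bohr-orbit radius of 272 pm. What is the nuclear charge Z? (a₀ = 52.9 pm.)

r_n = n²a₀/Z ⇒ Z = n²a₀/r = 6² × 52.9 / 272 ≈ 7.00
Z = 7

7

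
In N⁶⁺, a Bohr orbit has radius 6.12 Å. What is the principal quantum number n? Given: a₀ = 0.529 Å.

9

r_n = n²a₀/Z ⇒ n² = rZ/a₀ = 6.12 × 7 / 0.529 ≈ 80.98
n = 9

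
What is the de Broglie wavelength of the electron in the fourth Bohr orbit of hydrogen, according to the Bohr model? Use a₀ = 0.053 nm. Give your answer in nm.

The Bohr quantisation condition is nλ = 2πr_n.
r_n = n²a₀/Z = 0.85 nm
λ = 2πr_n/n = 2π·0.85/4 = 1.3 nm

1.3 nm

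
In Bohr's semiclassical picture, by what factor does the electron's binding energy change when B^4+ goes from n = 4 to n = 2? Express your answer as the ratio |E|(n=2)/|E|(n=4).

4

|E| ∝ Z^2 · n^-2; with Z fixed, |E| ∝ n^-2.
|E|(n=2)/|E|(n=4) = (2/4)^-2 = 4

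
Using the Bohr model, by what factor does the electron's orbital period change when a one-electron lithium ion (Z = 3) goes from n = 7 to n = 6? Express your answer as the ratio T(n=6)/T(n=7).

T ∝ Z^-2 · n^3; with Z fixed, T ∝ n^3.
T(n=6)/T(n=7) = (6/7)^3 = 216/343

216/343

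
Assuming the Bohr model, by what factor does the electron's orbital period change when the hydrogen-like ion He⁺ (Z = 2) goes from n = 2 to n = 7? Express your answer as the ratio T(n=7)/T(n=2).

343/8

T ∝ Z^-2 · n^3; with Z fixed, T ∝ n^3.
T(n=7)/T(n=2) = (7/2)^3 = 343/8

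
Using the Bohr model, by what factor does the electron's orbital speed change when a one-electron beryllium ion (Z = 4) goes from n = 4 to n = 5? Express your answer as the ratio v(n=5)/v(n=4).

v ∝ Z^1 · n^-1; with Z fixed, v ∝ n^-1.
v(n=5)/v(n=4) = (5/4)^-1 = 4/5

4/5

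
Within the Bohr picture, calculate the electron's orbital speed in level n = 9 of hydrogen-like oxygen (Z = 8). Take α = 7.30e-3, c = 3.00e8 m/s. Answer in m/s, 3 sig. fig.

v_n = Zαc/n = 8 × 0.00730 × 3.00e8 / 9
    = 1.95e6 m/s

1.95e6 m/s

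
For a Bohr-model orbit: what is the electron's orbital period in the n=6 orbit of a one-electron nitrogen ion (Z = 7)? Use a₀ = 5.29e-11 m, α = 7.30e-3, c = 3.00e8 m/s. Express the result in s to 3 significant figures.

r = n²a₀/Z = 6²·5.29e-11/7 = 2.72e-10 m
v = Zαc/n = 7·0.00730·3.00e8/6 = 2.56e6 m/s
T = 2πr/v = 6.69e-16 s

6.69e-16 s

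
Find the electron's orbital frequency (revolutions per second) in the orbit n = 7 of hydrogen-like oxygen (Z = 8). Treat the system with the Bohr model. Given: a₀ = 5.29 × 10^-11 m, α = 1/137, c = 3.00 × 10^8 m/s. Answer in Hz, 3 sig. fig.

1.23 × 10^15 Hz

r = n²a₀/Z = 3.24 × 10^-10 m, v = Zαc/n = 2.50 × 10^6 m/s
f = v/(2πr) = 1.23 × 10^15 Hz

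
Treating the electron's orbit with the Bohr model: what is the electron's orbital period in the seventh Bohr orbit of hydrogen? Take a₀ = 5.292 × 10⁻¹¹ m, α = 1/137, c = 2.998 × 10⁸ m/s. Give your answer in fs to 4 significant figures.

r = n²a₀/Z = 7²·5.292 × 10⁻¹¹/1 = 2.593 × 10⁻⁹ m
v = Zαc/n = 1·0.007299·2.998 × 10⁸/7 = 3.126 × 10⁵ m/s
T = 2πr/v = 5.212 × 10⁻¹⁴ s = 52.12 fs

52.12 fs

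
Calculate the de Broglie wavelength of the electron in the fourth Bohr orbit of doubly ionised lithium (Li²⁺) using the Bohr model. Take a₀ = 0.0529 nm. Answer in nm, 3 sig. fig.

The Bohr quantisation condition is nλ = 2πr_n.
r_n = n²a₀/Z = 0.282 nm
λ = 2πr_n/n = 2π·0.282/4 = 0.443 nm

0.443 nm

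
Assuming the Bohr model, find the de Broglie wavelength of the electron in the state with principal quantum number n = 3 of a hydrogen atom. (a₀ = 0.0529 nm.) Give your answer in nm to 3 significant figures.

0.997 nm

The Bohr quantisation condition is nλ = 2πr_n.
r_n = n²a₀/Z = 0.476 nm
λ = 2πr_n/n = 2π·0.476/3 = 0.997 nm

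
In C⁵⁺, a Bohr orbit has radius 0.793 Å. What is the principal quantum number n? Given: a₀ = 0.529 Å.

r_n = n²a₀/Z ⇒ n² = rZ/a₀ = 0.793 × 6 / 0.529 ≈ 8.99
n = 3

3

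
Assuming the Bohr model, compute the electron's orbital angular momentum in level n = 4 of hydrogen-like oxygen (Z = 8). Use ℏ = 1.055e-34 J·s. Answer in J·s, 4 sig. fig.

L_n = nℏ = 4 × 1.055e-34 = 4.220e-34 J·s

4.220e-34 J·s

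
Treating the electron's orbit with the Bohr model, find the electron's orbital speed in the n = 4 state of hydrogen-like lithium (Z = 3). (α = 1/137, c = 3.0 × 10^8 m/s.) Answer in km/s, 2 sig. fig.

v_n = Zαc/n = 3 × 0.0073 × 3.0 × 10^8 / 4
    = 1600 km/s

1600 km/s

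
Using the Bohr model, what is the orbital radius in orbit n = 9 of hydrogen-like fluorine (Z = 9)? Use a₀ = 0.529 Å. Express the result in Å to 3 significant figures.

4.76 Å

r_n = n²a₀/Z = 9² × 0.529 / 9
    = 81 × 0.529 / 9 = 4.76 Å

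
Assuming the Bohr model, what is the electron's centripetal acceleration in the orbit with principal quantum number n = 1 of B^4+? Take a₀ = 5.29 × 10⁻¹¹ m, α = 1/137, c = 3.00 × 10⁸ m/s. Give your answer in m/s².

1.13 × 10²⁵ m/s²

r = n²a₀/Z = 1.06 × 10⁻¹¹ m, v = Zαc/n = 1.09 × 10⁷ m/s
a = v²/r = (1.09 × 10⁷)² / 1.06 × 10⁻¹¹ = 1.13 × 10²⁵ m/s²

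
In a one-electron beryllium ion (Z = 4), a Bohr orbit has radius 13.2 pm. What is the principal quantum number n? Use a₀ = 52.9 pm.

1

r_n = n²a₀/Z ⇒ n² = rZ/a₀ = 13.2 × 4 / 52.9 ≈ 1.00
n = 1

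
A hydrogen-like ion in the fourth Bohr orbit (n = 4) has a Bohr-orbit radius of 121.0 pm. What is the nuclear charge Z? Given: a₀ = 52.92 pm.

r_n = n²a₀/Z ⇒ Z = n²a₀/r = 4² × 52.92 / 121.0 ≈ 7.00
Z = 7

7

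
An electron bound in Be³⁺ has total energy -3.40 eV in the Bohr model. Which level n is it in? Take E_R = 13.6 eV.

E_n = −E_R Z²/n² ⇒ n² = E_R Z²/(−E_n) = 13.6 × 4² / 3.40 ≈ 64.00
n = 8

8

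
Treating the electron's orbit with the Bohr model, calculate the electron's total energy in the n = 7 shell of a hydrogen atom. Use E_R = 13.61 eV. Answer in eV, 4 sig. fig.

-0.2778 eV

E_n = −E_R·Z²/n² = −13.61 × 1²/7² = -0.2778 eV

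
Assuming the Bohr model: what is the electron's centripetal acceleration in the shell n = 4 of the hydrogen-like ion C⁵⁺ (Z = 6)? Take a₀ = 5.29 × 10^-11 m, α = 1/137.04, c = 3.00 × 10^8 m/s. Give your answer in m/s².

r = n²a₀/Z = 1.41 × 10^-10 m, v = Zαc/n = 3.28 × 10^6 m/s
a = v²/r = (3.28 × 10^6)² / 1.41 × 10^-10 = 7.64 × 10^22 m/s²

7.64 × 10^22 m/s²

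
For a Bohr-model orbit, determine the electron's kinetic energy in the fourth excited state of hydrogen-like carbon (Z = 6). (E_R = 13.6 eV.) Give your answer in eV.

For a Coulomb orbit the virial theorem gives K = −E_n.
E_n = −E_R·Z²/n², so K = E_R·Z²/n² = 13.6 × 6²/5² = 19.6 eV

19.6 eV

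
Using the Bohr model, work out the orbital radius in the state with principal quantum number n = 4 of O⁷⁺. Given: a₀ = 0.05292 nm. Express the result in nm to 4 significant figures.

r_n = n²a₀/Z = 4² × 0.05292 / 8
    = 16 × 0.05292 / 8 = 0.1058 nm

0.1058 nm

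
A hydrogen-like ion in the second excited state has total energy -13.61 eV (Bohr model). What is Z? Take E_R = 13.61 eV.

E_n = −E_R Z²/n² ⇒ Z² = −E_n n²/E_R = 13.61 × 3² / 13.61 ≈ 9.00
Z = 3

3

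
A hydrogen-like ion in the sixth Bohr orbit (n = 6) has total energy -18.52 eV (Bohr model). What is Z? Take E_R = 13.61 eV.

E_n = −E_R Z²/n² ⇒ Z² = −E_n n²/E_R = 18.52 × 6² / 13.61 ≈ 48.99
Z = 7

7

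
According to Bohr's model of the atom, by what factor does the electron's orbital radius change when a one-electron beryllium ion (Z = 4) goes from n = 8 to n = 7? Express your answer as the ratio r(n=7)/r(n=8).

r ∝ Z^-1 · n^2; with Z fixed, r ∝ n^2.
r(n=7)/r(n=8) = (7/8)^2 = 49/64

49/64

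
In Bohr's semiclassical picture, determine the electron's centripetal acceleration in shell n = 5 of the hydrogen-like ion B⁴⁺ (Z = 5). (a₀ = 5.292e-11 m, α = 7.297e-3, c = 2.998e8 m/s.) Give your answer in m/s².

r = n²a₀/Z = 2.646e-10 m, v = Zαc/n = 2.188e6 m/s
a = v²/r = (2.188e6)² / 2.646e-10 = 1.809e22 m/s²

1.809e22 m/s²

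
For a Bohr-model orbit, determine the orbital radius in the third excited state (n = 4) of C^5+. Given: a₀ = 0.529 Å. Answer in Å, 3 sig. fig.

r_n = n²a₀/Z = 4² × 0.529 / 6
    = 16 × 0.529 / 6 = 1.41 Å

1.41 Å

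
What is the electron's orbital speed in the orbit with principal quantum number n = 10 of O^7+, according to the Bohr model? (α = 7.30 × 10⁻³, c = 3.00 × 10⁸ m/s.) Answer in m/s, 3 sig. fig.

1.75 × 10⁶ m/s

v_n = Zαc/n = 8 × 0.00730 × 3.00 × 10⁸ / 10
    = 1.75 × 10⁶ m/s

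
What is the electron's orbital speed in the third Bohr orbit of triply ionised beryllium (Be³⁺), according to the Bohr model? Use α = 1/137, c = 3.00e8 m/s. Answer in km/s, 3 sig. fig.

2920 km/s

v_n = Zαc/n = 4 × 0.00730 × 3.00e8 / 3
    = 2920 km/s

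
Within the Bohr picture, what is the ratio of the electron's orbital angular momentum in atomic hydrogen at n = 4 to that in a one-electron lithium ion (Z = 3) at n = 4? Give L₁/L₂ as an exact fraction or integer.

L = nℏ is independent of Z.
L₁/L₂ = n₁/n₂ = 4/4 = 1

1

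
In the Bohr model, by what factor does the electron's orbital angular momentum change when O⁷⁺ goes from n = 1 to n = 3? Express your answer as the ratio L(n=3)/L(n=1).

3

L = nℏ depends only on n, so L ∝ n.
L(n=3)/L(n=1) = (3/1)^1 = 3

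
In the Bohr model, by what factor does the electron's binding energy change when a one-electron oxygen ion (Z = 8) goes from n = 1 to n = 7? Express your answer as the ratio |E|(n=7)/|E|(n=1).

1/49

|E| ∝ Z^2 · n^-2; with Z fixed, |E| ∝ n^-2.
|E|(n=7)/|E|(n=1) = (7/1)^-2 = 1/49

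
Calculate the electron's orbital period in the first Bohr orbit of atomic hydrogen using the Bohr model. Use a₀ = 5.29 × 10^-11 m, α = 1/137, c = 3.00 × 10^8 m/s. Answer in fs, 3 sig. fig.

0.152 fs

r = n²a₀/Z = 1²·5.29 × 10^-11/1 = 5.29 × 10^-11 m
v = Zαc/n = 1·0.00730·3.00 × 10^8/1 = 2.19 × 10^6 m/s
T = 2πr/v = 1.52 × 10^-16 s = 0.152 fs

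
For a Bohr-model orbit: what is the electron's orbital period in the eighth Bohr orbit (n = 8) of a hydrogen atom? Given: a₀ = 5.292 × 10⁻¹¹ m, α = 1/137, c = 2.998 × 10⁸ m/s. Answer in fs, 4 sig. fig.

r = n²a₀/Z = 8²·5.292 × 10⁻¹¹/1 = 3.387 × 10⁻⁹ m
v = Zαc/n = 1·0.007299·2.998 × 10⁸/8 = 2.735 × 10⁵ m/s
T = 2πr/v = 7.780 × 10⁻¹⁴ s = 77.80 fs

77.80 fs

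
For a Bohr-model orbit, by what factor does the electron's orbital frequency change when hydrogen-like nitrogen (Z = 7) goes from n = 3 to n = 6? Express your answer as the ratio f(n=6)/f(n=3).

f ∝ Z^2 · n^-3; with Z fixed, f ∝ n^-3.
f(n=6)/f(n=3) = (6/3)^-3 = 1/8

1/8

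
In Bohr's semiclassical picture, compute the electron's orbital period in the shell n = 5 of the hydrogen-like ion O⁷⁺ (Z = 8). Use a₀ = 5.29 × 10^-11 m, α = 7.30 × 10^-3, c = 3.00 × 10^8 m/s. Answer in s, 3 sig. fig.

2.96 × 10^-16 s

r = n²a₀/Z = 5²·5.29 × 10^-11/8 = 1.65 × 10^-10 m
v = Zαc/n = 8·0.00730·3.00 × 10^8/5 = 3.50 × 10^6 m/s
T = 2πr/v = 2.96 × 10^-16 s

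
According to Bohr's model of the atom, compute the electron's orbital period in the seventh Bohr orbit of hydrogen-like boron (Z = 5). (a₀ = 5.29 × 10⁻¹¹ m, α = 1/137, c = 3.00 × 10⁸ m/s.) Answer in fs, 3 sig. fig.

r = n²a₀/Z = 7²·5.29 × 10⁻¹¹/5 = 5.18 × 10⁻¹⁰ m
v = Zαc/n = 5·0.00730·3.00 × 10⁸/7 = 1.56 × 10⁶ m/s
T = 2πr/v = 2.08 × 10⁻¹⁵ s = 2.08 fs

2.08 fs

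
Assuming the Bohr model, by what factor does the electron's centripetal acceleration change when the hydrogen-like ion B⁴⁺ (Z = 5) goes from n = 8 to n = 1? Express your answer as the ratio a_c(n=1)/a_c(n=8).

4096

a_c ∝ Z^3 · n^-4; with Z fixed, a_c ∝ n^-4.
a_c(n=1)/a_c(n=8) = (1/8)^-4 = 4096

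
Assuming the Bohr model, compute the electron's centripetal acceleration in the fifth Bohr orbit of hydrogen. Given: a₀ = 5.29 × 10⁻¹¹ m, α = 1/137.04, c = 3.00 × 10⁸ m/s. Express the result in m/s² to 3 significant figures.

1.45 × 10²⁰ m/s²

r = n²a₀/Z = 1.32 × 10⁻⁹ m, v = Zαc/n = 4.38 × 10⁵ m/s
a = v²/r = (4.38 × 10⁵)² / 1.32 × 10⁻⁹ = 1.45 × 10²⁰ m/s²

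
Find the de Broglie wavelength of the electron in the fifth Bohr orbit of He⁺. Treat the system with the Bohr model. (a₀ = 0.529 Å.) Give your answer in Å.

8.31 Å

The Bohr quantisation condition is nλ = 2πr_n.
r_n = n²a₀/Z = 6.61 Å
λ = 2πr_n/n = 2π·6.61/5 = 8.31 Å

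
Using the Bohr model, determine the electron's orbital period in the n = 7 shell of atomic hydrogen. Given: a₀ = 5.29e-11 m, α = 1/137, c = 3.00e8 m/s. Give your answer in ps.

0.0521 ps

r = n²a₀/Z = 7²·5.29e-11/1 = 2.59e-9 m
v = Zαc/n = 1·0.00730·3.00e8/7 = 3.13e5 m/s
T = 2πr/v = 5.21e-14 s = 0.0521 ps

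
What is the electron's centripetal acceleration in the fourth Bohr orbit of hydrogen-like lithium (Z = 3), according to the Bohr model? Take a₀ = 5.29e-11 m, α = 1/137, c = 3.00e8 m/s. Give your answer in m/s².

r = n²a₀/Z = 2.82e-10 m, v = Zαc/n = 1.64e6 m/s
a = v²/r = (1.64e6)² / 2.82e-10 = 9.56e21 m/s²

9.56e21 m/s²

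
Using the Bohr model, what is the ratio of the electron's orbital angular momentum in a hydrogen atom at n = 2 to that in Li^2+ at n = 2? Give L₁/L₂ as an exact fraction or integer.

L = nℏ is independent of Z.
L₁/L₂ = n₁/n₂ = 2/2 = 1

1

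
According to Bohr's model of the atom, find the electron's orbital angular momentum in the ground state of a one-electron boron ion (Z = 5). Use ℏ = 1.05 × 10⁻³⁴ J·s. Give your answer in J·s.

1.05 × 10⁻³⁴ J·s

L_n = nℏ = 1 × 1.05 × 10⁻³⁴ = 1.05 × 10⁻³⁴ J·s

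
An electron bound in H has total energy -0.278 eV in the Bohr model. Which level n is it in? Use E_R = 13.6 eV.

7

E_n = −E_R Z²/n² ⇒ n² = E_R Z²/(−E_n) = 13.6 × 1² / 0.278 ≈ 48.92
n = 7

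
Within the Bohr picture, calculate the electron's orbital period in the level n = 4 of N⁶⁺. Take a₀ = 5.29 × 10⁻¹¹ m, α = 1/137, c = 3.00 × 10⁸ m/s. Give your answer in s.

r = n²a₀/Z = 4²·5.29 × 10⁻¹¹/7 = 1.21 × 10⁻¹⁰ m
v = Zαc/n = 7·0.00730·3.00 × 10⁸/4 = 3.83 × 10⁶ m/s
T = 2πr/v = 1.98 × 10⁻¹⁶ s

1.98 × 10⁻¹⁶ s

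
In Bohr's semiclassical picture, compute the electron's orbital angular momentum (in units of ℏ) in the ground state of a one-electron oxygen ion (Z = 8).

1

L_n = nℏ, so L/ℏ = n = 1.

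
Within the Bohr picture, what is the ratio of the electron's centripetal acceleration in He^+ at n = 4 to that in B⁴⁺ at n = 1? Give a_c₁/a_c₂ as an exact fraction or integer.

1/4000

a_c ∝ Z^3 · n^-4
a_c₁/a_c₂ = (2/5)^3 · (4/1)^-4 = 1/4000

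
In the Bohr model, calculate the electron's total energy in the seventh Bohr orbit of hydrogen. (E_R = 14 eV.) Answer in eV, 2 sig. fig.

E_n = −E_R·Z²/n² = −14 × 1²/7² = -0.29 eV

-0.29 eV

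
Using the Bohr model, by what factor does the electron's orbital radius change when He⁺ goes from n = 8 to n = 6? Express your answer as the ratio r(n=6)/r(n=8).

r ∝ Z^-1 · n^2; with Z fixed, r ∝ n^2.
r(n=6)/r(n=8) = (6/8)^2 = 9/16

9/16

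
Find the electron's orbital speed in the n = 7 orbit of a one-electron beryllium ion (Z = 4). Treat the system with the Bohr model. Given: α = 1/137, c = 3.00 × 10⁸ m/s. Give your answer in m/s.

v_n = Zαc/n = 4 × 0.00730 × 3.00 × 10⁸ / 7
    = 1.25 × 10⁶ m/s

1.25 × 10⁶ m/s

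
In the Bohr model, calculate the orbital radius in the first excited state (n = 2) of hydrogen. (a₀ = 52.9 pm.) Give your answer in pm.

212 pm

r_n = n²a₀/Z = 2² × 52.9 / 1
    = 4 × 52.9 / 1 = 212 pm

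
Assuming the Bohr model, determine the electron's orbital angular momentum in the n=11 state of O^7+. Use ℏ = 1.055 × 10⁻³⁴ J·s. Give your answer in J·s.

L_n = nℏ = 11 × 1.055 × 10⁻³⁴ = 1.160 × 10⁻³³ J·s

1.160 × 10⁻³³ J·s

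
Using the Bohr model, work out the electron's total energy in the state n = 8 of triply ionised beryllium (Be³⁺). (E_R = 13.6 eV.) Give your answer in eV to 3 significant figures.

-3.40 eV

E_n = −E_R·Z²/n² = −13.6 × 4²/8² = -3.40 eV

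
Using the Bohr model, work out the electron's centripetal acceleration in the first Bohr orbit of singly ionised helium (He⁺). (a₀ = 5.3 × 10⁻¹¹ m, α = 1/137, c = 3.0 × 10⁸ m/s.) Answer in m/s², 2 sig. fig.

r = n²a₀/Z = 2.6 × 10⁻¹¹ m, v = Zαc/n = 4.4 × 10⁶ m/s
a = v²/r = (4.4 × 10⁶)² / 2.6 × 10⁻¹¹ = 7.2 × 10²³ m/s²

7.2 × 10²³ m/s²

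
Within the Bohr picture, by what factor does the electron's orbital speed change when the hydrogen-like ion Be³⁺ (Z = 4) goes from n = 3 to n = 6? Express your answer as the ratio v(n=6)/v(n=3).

v ∝ Z^1 · n^-1; with Z fixed, v ∝ n^-1.
v(n=6)/v(n=3) = (6/3)^-1 = 1/2

1/2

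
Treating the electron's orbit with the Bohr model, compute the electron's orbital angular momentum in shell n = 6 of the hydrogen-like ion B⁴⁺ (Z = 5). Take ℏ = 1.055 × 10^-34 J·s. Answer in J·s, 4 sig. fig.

L_n = nℏ = 6 × 1.055 × 10^-34 = 6.330 × 10^-34 J·s

6.330 × 10^-34 J·s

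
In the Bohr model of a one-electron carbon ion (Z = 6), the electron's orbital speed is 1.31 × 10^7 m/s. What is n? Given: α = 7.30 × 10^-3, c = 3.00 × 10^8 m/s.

v_n = Zαc/n ⇒ n = Zαc/v = 6 × 0.00730 × 3.00 × 10^8 / 1.31 × 10^7 ≈ 1.00
n = 1

1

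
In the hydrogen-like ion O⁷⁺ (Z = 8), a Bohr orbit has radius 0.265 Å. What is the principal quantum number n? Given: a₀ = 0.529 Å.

r_n = n²a₀/Z ⇒ n² = rZ/a₀ = 0.265 × 8 / 0.529 ≈ 4.01
n = 2

2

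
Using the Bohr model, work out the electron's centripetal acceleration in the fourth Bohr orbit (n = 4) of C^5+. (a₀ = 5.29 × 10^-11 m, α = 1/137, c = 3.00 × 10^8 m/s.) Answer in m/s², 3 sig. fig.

7.65 × 10^22 m/s²

r = n²a₀/Z = 1.41 × 10^-10 m, v = Zαc/n = 3.28 × 10^6 m/s
a = v²/r = (3.28 × 10^6)² / 1.41 × 10^-10 = 7.65 × 10^22 m/s²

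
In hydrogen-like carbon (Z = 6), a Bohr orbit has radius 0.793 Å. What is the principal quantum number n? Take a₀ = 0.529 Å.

r_n = n²a₀/Z ⇒ n² = rZ/a₀ = 0.793 × 6 / 0.529 ≈ 8.99
n = 3

3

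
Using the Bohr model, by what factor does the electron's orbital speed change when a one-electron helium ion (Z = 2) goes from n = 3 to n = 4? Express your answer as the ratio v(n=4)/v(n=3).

3/4

v ∝ Z^1 · n^-1; with Z fixed, v ∝ n^-1.
v(n=4)/v(n=3) = (4/3)^-1 = 3/4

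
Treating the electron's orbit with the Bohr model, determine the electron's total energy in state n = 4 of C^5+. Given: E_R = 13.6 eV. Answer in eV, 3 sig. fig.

-30.6 eV

E_n = −E_R·Z²/n² = −13.6 × 6²/4² = -30.6 eV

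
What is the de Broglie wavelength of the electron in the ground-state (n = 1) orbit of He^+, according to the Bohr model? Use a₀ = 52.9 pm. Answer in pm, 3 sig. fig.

166 pm

The Bohr quantisation condition is nλ = 2πr_n.
r_n = n²a₀/Z = 26.4 pm
λ = 2πr_n/n = 2π·26.4/1 = 166 pm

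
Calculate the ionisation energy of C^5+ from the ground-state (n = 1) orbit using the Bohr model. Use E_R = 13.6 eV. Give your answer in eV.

490 eV

E_n = −E_R·Z²/n² = −13.6 × 6²/1² eV = -490 eV
Ionisation energy = −E_n = 490 eV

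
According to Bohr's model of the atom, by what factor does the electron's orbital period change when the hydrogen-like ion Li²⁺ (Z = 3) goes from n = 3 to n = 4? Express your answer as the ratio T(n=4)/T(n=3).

T ∝ Z^-2 · n^3; with Z fixed, T ∝ n^3.
T(n=4)/T(n=3) = (4/3)^3 = 64/27

64/27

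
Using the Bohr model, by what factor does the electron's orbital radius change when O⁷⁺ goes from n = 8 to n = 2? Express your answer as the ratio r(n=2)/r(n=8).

r ∝ Z^-1 · n^2; with Z fixed, r ∝ n^2.
r(n=2)/r(n=8) = (2/8)^2 = 1/16

1/16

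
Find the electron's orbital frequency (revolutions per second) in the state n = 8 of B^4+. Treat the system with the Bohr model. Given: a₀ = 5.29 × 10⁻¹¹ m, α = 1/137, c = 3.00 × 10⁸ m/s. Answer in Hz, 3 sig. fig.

r = n²a₀/Z = 6.77 × 10⁻¹⁰ m, v = Zαc/n = 1.37 × 10⁶ m/s
f = v/(2πr) = 3.22 × 10¹⁴ Hz

3.22 × 10¹⁴ Hz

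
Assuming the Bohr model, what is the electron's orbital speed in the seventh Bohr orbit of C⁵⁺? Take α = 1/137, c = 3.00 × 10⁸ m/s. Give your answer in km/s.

1880 km/s

v_n = Zαc/n = 6 × 0.00730 × 3.00 × 10⁸ / 7
    = 1880 km/s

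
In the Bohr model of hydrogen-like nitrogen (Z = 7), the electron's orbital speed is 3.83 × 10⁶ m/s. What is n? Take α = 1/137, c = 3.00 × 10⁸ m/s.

v_n = Zαc/n ⇒ n = Zαc/v = 7 × 0.00730 × 3.00 × 10⁸ / 3.83 × 10⁶ ≈ 4.00
n = 4

4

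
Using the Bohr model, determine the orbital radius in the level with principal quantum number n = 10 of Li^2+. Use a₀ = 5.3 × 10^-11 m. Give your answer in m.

r_n = n²a₀/Z = 10² × 5.3 × 10^-11 / 3
    = 100 × 5.3 × 10^-11 / 3 = 1.8 × 10^-9 m

1.8 × 10^-9 m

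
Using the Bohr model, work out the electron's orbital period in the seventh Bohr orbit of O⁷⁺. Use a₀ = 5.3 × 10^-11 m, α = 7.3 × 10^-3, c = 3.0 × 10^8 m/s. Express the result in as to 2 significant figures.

r = n²a₀/Z = 7²·5.3 × 10^-11/8 = 3.2 × 10^-10 m
v = Zαc/n = 8·0.0073·3.0 × 10^8/7 = 2.5 × 10^6 m/s
T = 2πr/v = 8.1 × 10^-16 s = 810 as

810 as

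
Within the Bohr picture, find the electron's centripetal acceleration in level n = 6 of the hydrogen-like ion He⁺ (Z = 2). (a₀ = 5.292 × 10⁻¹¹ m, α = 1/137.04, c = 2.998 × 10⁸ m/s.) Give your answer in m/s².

r = n²a₀/Z = 9.526 × 10⁻¹⁰ m, v = Zαc/n = 7.292 × 10⁵ m/s
a = v²/r = (7.292 × 10⁵)² / 9.526 × 10⁻¹⁰ = 5.583 × 10²⁰ m/s²

5.583 × 10²⁰ m/s²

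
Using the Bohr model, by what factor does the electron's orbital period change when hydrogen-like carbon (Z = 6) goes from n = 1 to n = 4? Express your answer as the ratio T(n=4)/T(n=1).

64

T ∝ Z^-2 · n^3; with Z fixed, T ∝ n^3.
T(n=4)/T(n=1) = (4/1)^3 = 64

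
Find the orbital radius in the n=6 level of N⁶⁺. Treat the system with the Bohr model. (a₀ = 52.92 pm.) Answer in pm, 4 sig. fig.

272.2 pm

r_n = n²a₀/Z = 6² × 52.92 / 7
    = 36 × 52.92 / 7 = 272.2 pm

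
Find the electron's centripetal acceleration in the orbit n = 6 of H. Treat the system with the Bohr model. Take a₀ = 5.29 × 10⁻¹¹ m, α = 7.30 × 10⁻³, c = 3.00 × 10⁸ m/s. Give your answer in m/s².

r = n²a₀/Z = 1.90 × 10⁻⁹ m, v = Zαc/n = 3.65 × 10⁵ m/s
a = v²/r = (3.65 × 10⁵)² / 1.90 × 10⁻⁹ = 7.00 × 10¹⁹ m/s²

7.00 × 10¹⁹ m/s²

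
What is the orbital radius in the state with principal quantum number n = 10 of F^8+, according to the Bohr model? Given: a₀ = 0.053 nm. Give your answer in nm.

0.59 nm

r_n = n²a₀/Z = 10² × 0.053 / 9
    = 100 × 0.053 / 9 = 0.59 nm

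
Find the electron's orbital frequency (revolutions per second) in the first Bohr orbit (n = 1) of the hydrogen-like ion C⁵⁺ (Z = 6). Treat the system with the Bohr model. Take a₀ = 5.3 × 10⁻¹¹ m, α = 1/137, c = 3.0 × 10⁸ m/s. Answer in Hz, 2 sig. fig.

2.4 × 10¹⁷ Hz

r = n²a₀/Z = 8.8 × 10⁻¹² m, v = Zαc/n = 1.3 × 10⁷ m/s
f = v/(2πr) = 2.4 × 10¹⁷ Hz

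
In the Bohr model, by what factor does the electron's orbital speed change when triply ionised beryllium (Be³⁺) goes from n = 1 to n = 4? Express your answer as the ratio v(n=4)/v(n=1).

v ∝ Z^1 · n^-1; with Z fixed, v ∝ n^-1.
v(n=4)/v(n=1) = (4/1)^-1 = 1/4

1/4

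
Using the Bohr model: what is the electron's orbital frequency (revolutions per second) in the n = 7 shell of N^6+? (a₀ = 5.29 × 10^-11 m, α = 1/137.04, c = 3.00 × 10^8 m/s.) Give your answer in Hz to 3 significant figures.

r = n²a₀/Z = 3.70 × 10^-10 m, v = Zαc/n = 2.19 × 10^6 m/s
f = v/(2πr) = 9.41 × 10^14 Hz

9.41 × 10^14 Hz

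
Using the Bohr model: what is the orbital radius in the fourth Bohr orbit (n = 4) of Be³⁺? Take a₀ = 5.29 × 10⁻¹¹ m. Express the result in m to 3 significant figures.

2.12 × 10⁻¹⁰ m

r_n = n²a₀/Z = 4² × 5.29 × 10⁻¹¹ / 4
    = 16 × 5.29 × 10⁻¹¹ / 4 = 2.12 × 10⁻¹⁰ m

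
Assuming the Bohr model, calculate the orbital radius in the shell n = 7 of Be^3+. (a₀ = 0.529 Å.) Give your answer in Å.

6.48 Å

r_n = n²a₀/Z = 7² × 0.529 / 4
    = 49 × 0.529 / 4 = 6.48 Å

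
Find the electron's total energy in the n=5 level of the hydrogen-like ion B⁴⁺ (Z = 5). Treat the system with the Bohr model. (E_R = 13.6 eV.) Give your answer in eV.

E_n = −E_R·Z²/n² = −13.6 × 5²/5² = -13.6 eV

-13.6 eV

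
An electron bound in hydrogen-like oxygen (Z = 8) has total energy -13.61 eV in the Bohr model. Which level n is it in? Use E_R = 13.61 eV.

E_n = −E_R Z²/n² ⇒ n² = E_R Z²/(−E_n) = 13.61 × 8² / 13.61 ≈ 64.00
n = 8

8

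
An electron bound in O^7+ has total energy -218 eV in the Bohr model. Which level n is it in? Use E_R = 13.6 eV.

E_n = −E_R Z²/n² ⇒ n² = E_R Z²/(−E_n) = 13.6 × 8² / 218 ≈ 3.99
n = 2

2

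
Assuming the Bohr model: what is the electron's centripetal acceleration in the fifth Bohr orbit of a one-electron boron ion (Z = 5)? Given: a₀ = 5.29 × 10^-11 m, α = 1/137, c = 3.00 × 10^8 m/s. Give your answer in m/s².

r = n²a₀/Z = 2.64 × 10^-10 m, v = Zαc/n = 2.19 × 10^6 m/s
a = v²/r = (2.19 × 10^6)² / 2.64 × 10^-10 = 1.81 × 10^22 m/s²

1.81 × 10^22 m/s²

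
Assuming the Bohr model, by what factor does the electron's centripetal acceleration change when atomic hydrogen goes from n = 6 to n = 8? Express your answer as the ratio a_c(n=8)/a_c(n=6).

81/256

a_c ∝ Z^3 · n^-4; with Z fixed, a_c ∝ n^-4.
a_c(n=8)/a_c(n=6) = (8/6)^-4 = 81/256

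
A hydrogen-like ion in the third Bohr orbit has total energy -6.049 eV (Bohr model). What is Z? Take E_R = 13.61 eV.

E_n = −E_R Z²/n² ⇒ Z² = −E_n n²/E_R = 6.049 × 3² / 13.61 ≈ 4.00
Z = 2

2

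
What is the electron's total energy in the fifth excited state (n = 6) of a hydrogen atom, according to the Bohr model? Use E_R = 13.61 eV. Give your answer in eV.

E_n = −E_R·Z²/n² = −13.61 × 1²/6² = -0.3781 eV

-0.3781 eV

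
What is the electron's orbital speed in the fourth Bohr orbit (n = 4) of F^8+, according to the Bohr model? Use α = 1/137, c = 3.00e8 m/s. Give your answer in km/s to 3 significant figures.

4930 km/s

v_n = Zαc/n = 9 × 0.00730 × 3.00e8 / 4
    = 4930 km/s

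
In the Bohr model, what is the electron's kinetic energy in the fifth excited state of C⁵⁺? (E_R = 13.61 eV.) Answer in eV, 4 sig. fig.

For a Coulomb orbit the virial theorem gives K = −E_n.
E_n = −E_R·Z²/n², so K = E_R·Z²/n² = 13.61 × 6²/6² = 13.61 eV

13.61 eV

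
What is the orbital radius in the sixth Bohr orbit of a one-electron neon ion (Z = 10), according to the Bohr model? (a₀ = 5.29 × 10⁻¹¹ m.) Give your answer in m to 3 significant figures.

1.90 × 10⁻¹⁰ m

r_n = n²a₀/Z = 6² × 5.29 × 10⁻¹¹ / 10
    = 36 × 5.29 × 10⁻¹¹ / 10 = 1.90 × 10⁻¹⁰ m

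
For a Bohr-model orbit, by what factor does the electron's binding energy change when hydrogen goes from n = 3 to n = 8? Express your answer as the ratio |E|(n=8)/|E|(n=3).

9/64

|E| ∝ Z^2 · n^-2; with Z fixed, |E| ∝ n^-2.
|E|(n=8)/|E|(n=3) = (8/3)^-2 = 9/64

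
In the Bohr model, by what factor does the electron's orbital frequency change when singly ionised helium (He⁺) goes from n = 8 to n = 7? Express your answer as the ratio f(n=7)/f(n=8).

512/343

f ∝ Z^2 · n^-3; with Z fixed, f ∝ n^-3.
f(n=7)/f(n=8) = (7/8)^-3 = 512/343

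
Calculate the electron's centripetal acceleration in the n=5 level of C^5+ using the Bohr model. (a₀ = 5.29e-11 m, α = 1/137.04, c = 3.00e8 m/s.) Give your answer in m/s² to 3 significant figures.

r = n²a₀/Z = 2.20e-10 m, v = Zαc/n = 2.63e6 m/s
a = v²/r = (2.63e6)² / 2.20e-10 = 3.13e22 m/s²

3.13e22 m/s²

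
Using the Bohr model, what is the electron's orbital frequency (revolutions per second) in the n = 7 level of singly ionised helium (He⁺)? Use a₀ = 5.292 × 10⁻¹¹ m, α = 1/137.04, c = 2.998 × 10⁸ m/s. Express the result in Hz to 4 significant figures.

7.673 × 10¹³ Hz

r = n²a₀/Z = 1.297 × 10⁻⁹ m, v = Zαc/n = 6.251 × 10⁵ m/s
f = v/(2πr) = 7.673 × 10¹³ Hz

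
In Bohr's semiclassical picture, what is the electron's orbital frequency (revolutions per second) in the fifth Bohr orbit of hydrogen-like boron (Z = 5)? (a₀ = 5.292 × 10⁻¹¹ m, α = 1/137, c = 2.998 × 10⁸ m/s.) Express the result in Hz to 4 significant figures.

1.316 × 10¹⁵ Hz

r = n²a₀/Z = 2.646 × 10⁻¹⁰ m, v = Zαc/n = 2.188 × 10⁶ m/s
f = v/(2πr) = 1.316 × 10¹⁵ Hz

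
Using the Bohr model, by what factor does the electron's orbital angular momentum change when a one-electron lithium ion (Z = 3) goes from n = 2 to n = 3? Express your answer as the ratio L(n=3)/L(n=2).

3/2

L = nℏ depends only on n, so L ∝ n.
L(n=3)/L(n=2) = (3/2)^1 = 3/2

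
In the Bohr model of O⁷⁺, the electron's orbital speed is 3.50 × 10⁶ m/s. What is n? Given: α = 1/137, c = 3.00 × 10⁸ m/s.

5

v_n = Zαc/n ⇒ n = Zαc/v = 8 × 0.00730 × 3.00 × 10⁸ / 3.50 × 10⁶ ≈ 5.01
n = 5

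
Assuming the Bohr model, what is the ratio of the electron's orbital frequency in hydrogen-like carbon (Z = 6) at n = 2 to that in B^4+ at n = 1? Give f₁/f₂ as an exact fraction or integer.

f ∝ Z^2 · n^-3
f₁/f₂ = (6/5)^2 · (2/1)^-3 = 9/50

9/50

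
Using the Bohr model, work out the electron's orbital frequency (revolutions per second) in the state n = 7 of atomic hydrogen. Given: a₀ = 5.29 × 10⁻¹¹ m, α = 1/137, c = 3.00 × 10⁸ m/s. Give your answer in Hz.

1.92 × 10¹³ Hz

r = n²a₀/Z = 2.59 × 10⁻⁹ m, v = Zαc/n = 3.13 × 10⁵ m/s
f = v/(2πr) = 1.92 × 10¹³ Hz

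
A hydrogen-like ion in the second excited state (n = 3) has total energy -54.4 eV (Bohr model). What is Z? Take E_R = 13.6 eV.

6

E_n = −E_R Z²/n² ⇒ Z² = −E_n n²/E_R = 54.4 × 3² / 13.6 ≈ 36.00
Z = 6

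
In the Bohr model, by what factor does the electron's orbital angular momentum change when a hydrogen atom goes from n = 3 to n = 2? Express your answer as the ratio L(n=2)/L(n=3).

L = nℏ depends only on n, so L ∝ n.
L(n=2)/L(n=3) = (2/3)^1 = 2/3

2/3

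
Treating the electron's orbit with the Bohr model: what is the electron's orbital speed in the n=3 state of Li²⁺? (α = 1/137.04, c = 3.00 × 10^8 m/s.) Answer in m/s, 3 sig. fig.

2.19 × 10^6 m/s

v_n = Zαc/n = 3 × 0.00730 × 3.00 × 10^8 / 3
    = 2.19 × 10^6 m/s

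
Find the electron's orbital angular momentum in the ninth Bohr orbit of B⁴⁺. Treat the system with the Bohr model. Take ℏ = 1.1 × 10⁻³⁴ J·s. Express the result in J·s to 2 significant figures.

9.9 × 10⁻³⁴ J·s

L_n = nℏ = 9 × 1.1 × 10⁻³⁴ = 9.9 × 10⁻³⁴ J·s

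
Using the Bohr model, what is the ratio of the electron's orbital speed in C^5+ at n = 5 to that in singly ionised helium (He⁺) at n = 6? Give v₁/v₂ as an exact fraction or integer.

v ∝ Z^1 · n^-1
v₁/v₂ = (6/2)^1 · (5/6)^-1 = 18/5

18/5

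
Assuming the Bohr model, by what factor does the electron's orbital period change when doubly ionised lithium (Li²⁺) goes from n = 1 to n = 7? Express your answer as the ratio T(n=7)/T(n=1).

T ∝ Z^-2 · n^3; with Z fixed, T ∝ n^3.
T(n=7)/T(n=1) = (7/1)^3 = 343

343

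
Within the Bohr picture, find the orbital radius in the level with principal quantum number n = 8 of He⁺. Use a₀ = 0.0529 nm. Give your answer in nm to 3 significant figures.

r_n = n²a₀/Z = 8² × 0.0529 / 2
    = 64 × 0.0529 / 2 = 1.69 nm

1.69 nm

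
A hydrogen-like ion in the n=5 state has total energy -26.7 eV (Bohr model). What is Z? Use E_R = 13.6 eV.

7

E_n = −E_R Z²/n² ⇒ Z² = −E_n n²/E_R = 26.7 × 5² / 13.6 ≈ 49.08
Z = 7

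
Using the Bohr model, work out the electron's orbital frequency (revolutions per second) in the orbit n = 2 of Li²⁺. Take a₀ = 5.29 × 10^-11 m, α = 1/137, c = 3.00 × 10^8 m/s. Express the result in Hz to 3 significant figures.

7.41 × 10^15 Hz

r = n²a₀/Z = 7.05 × 10^-11 m, v = Zαc/n = 3.28 × 10^6 m/s
f = v/(2πr) = 7.41 × 10^15 Hz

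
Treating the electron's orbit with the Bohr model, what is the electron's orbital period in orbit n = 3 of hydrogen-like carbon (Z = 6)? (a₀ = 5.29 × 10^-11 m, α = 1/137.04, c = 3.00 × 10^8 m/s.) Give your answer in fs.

0.114 fs

r = n²a₀/Z = 3²·5.29 × 10^-11/6 = 7.94 × 10^-11 m
v = Zαc/n = 6·0.00730·3.00 × 10^8/3 = 4.38 × 10^6 m/s
T = 2πr/v = 1.14 × 10^-16 s = 0.114 fs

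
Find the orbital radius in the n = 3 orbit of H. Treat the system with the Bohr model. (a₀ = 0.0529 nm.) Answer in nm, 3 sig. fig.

r_n = n²a₀/Z = 3² × 0.0529 / 1
    = 9 × 0.0529 / 1 = 0.476 nm

0.476 nm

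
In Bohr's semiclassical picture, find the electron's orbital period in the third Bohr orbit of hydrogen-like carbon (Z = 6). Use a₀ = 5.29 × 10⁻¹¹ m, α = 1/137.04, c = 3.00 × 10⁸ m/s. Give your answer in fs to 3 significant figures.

0.114 fs

r = n²a₀/Z = 3²·5.29 × 10⁻¹¹/6 = 7.94 × 10⁻¹¹ m
v = Zαc/n = 6·0.00730·3.00 × 10⁸/3 = 4.38 × 10⁶ m/s
T = 2πr/v = 1.14 × 10⁻¹⁶ s = 0.114 fs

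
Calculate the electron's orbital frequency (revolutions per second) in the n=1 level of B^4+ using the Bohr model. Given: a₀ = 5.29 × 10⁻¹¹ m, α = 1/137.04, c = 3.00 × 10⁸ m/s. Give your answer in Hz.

r = n²a₀/Z = 1.06 × 10⁻¹¹ m, v = Zαc/n = 1.09 × 10⁷ m/s
f = v/(2πr) = 1.65 × 10¹⁷ Hz

1.65 × 10¹⁷ Hz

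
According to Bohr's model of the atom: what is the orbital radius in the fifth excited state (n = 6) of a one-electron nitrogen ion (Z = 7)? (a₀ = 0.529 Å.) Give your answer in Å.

2.72 Å

r_n = n²a₀/Z = 6² × 0.529 / 7
    = 36 × 0.529 / 7 = 2.72 Å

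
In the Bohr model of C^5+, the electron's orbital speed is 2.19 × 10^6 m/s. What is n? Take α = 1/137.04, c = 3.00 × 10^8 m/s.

6

v_n = Zαc/n ⇒ n = Zαc/v = 6 × 0.00730 × 3.00 × 10^8 / 2.19 × 10^6 ≈ 6.00
n = 6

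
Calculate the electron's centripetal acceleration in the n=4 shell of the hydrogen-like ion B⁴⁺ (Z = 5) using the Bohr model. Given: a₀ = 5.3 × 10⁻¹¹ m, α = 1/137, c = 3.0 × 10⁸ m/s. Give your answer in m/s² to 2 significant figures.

4.4 × 10²² m/s²

r = n²a₀/Z = 1.7 × 10⁻¹⁰ m, v = Zαc/n = 2.7 × 10⁶ m/s
a = v²/r = (2.7 × 10⁶)² / 1.7 × 10⁻¹⁰ = 4.4 × 10²² m/s²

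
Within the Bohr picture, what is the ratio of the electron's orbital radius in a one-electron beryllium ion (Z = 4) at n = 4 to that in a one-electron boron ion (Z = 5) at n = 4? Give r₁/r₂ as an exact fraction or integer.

5/4

r ∝ Z^-1 · n^2
r₁/r₂ = (4/5)^-1 · (4/4)^2 = 5/4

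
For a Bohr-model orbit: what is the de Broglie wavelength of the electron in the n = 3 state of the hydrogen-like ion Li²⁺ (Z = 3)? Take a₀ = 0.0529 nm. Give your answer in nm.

The Bohr quantisation condition is nλ = 2πr_n.
r_n = n²a₀/Z = 0.159 nm
λ = 2πr_n/n = 2π·0.159/3 = 0.332 nm

0.332 nm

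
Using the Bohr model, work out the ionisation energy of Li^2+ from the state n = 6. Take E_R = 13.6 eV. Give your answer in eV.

3.40 eV

E_n = −E_R·Z²/n² = −13.6 × 3²/6² eV = -3.40 eV
Ionisation energy = −E_n = 3.40 eV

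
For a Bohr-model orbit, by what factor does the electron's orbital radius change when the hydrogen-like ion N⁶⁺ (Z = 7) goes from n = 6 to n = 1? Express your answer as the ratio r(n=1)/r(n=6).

r ∝ Z^-1 · n^2; with Z fixed, r ∝ n^2.
r(n=1)/r(n=6) = (1/6)^2 = 1/36

1/36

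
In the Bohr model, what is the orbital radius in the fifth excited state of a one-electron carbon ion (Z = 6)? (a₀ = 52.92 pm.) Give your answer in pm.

r_n = n²a₀/Z = 6² × 52.92 / 6
    = 36 × 52.92 / 6 = 317.5 pm

317.5 pm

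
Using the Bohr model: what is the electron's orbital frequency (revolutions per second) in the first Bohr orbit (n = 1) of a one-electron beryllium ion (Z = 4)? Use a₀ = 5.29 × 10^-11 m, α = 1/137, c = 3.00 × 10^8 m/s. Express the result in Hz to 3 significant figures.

r = n²a₀/Z = 1.32 × 10^-11 m, v = Zαc/n = 8.76 × 10^6 m/s
f = v/(2πr) = 1.05 × 10^17 Hz

1.05 × 10^17 Hz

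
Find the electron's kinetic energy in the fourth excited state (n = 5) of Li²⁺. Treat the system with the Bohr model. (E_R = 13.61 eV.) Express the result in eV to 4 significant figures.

For a Coulomb orbit the virial theorem gives K = −E_n.
E_n = −E_R·Z²/n², so K = E_R·Z²/n² = 13.61 × 3²/5² = 4.900 eV

4.900 eV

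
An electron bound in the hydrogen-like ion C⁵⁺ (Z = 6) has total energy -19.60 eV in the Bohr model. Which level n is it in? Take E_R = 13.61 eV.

5

E_n = −E_R Z²/n² ⇒ n² = E_R Z²/(−E_n) = 13.61 × 6² / 19.60 ≈ 25.00
n = 5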